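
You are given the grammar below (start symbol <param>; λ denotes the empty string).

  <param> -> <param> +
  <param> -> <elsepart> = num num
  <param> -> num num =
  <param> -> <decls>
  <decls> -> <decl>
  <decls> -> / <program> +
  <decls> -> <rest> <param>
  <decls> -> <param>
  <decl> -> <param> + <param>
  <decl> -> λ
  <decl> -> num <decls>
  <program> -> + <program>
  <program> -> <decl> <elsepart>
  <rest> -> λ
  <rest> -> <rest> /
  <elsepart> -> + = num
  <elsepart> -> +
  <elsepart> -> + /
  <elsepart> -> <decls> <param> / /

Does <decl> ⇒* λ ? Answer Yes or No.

Yes

<decl> has an λ-production, so <decl> ⇒ λ.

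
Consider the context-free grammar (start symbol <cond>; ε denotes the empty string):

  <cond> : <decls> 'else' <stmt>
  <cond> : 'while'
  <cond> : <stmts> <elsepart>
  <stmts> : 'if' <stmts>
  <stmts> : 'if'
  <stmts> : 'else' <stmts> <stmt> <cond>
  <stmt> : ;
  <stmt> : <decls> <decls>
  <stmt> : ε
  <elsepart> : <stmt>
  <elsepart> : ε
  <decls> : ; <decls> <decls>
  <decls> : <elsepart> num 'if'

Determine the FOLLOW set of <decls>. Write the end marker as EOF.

In <cond> : <decls> 'else' <stmt>: add FIRST('else' <stmt>) = { 'else' }.
In <stmt> : <decls> <decls>: add FIRST(<decls>) = { ;, num }.
In <stmt> : <decls> <decls>: <decls> is at the end, add FOLLOW(<stmt>) = { EOF, 'else', 'if', 'while', ;, num }.
In <decls> : ; <decls> <decls>: add FIRST(<decls>) = { ;, num }.
In <decls> : ; <decls> <decls>: <decls> is at the end, add FOLLOW(<decls>) = { EOF, 'else', 'if', 'while', ;, num }.
Union: FOLLOW(<decls>) = { EOF, 'else', 'if', 'while', ;, num }.

{ EOF, 'else', 'if', 'while', ;, num }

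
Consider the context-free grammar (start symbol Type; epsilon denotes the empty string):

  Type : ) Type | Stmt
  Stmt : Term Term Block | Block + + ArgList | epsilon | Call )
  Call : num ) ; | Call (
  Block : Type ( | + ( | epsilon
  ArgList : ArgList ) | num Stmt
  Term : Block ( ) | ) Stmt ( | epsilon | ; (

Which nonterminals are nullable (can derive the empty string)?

{ Block, Stmt, Term, Type }

Directly nullable (have an epsilon-production): Stmt, Block, Term.
Type : Stmt with every symbol nullable, so Type is nullable.
No other nonterminal has a production whose RHS symbols are all nullable.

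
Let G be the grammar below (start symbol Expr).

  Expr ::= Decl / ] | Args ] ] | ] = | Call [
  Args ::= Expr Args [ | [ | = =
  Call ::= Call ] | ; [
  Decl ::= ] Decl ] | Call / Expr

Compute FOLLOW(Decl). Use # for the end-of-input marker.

In Expr ::= Decl / ]: add FIRST(/ ]) = { / }.
In Decl ::= ] Decl ]: add FIRST(]) = { ] }.
Union: FOLLOW(Decl) = { /, ] }.

{ /, ] }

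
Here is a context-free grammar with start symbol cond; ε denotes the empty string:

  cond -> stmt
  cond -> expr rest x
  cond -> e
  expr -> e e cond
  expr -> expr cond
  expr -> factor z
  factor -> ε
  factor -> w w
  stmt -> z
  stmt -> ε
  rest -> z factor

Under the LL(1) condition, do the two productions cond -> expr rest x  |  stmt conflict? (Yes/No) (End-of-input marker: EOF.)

Yes

FIRST(expr rest x) = { e, w, z } and FIRST(stmt) = { z, ε }.
Both contain z, so the two alternatives are not disjoint — LL(1) conflict.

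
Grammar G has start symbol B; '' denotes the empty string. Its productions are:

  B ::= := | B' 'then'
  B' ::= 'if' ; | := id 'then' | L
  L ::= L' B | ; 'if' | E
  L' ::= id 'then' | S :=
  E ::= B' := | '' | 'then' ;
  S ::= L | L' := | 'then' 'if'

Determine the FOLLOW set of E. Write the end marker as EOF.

In L ::= E: E is at the end, add FOLLOW(L) = { 'then', := }.
Union: FOLLOW(E) = { 'then', := }.

{ 'then', := }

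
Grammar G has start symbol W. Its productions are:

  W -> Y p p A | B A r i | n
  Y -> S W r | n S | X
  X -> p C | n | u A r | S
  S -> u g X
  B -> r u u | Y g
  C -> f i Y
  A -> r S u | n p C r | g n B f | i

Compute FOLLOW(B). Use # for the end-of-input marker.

{ f, g, i, n, r }

In W -> B A r i: add FIRST(A r i) = { g, i, n, r }.
In A -> g n B f: add FIRST(f) = { f }.
Union: FOLLOW(B) = { f, g, i, n, r }.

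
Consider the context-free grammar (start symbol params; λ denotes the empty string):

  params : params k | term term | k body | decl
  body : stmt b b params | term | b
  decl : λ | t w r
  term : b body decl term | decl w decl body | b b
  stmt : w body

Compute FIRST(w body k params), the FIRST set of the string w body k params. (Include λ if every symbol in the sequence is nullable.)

w is a terminal; add {w} and stop.

{ w }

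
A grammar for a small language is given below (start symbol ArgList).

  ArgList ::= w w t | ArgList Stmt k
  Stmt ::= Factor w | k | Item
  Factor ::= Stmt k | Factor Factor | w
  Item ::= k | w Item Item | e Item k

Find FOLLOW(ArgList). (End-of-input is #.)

{ #, e, k, w }

ArgList is the start symbol, so # ∈ FOLLOW(ArgList).
In ArgList ::= ArgList Stmt k: add FIRST(Stmt k) = { e, k, w }.
Union: FOLLOW(ArgList) = { #, e, k, w }.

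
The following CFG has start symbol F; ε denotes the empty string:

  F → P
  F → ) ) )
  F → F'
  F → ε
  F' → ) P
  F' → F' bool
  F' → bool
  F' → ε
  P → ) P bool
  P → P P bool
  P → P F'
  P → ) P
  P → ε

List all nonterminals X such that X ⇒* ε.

{ F, F', P }

Directly nullable (have an ε-production): F, F', P.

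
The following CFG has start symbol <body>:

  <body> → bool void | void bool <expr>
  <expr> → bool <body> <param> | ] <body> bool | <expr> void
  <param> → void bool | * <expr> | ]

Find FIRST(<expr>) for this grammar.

{ ], bool }

<expr> → bool <body> <param> contributes {bool}.
<expr> → ] <body> bool contributes {]}.
From <expr> → <expr> void: add FIRST(<expr>) = { ], bool }.
Union: FIRST(<expr>) = { ], bool }.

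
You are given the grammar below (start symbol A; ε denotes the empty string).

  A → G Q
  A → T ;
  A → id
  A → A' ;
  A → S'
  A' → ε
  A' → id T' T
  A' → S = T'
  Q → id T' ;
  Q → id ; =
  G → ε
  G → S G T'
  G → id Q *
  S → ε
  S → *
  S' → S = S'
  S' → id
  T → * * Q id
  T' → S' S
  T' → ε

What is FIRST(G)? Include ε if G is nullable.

{ *, =, id, ε }

G → ε contributes ε.
From G → S G T': S, G, T' nullable, take FIRST(S) ∪ FIRST(G) ∪ FIRST(T') = { *, =, id }; also ε since the whole RHS is nullable.
G → id Q * contributes {id}.
Union: FIRST(G) = { *, =, id, ε }.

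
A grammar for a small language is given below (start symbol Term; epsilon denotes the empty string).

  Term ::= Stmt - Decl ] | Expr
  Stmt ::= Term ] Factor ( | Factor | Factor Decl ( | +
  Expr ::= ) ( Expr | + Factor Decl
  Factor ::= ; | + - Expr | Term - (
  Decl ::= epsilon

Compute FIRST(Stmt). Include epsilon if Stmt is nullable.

{ ), +, ; }

From Stmt ::= Term ] Factor (: add FIRST(Term) = { ), +, ; }.
From Stmt ::= Factor: add FIRST(Factor) = { ), +, ; }.
From Stmt ::= Factor Decl (: add FIRST(Factor) = { ), +, ; }.
Stmt ::= + contributes {+}.
Union: FIRST(Stmt) = { ), +, ; }.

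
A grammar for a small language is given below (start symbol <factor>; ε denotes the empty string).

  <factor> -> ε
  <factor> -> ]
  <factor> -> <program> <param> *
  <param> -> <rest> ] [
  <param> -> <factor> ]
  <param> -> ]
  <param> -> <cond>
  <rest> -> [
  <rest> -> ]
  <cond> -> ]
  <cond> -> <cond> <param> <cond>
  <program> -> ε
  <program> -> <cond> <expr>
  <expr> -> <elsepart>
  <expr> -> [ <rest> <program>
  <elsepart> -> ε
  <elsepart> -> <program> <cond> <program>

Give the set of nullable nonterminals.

Directly nullable (have an ε-production): <factor>, <program>, <elsepart>.
<expr> -> <elsepart> with every symbol nullable, so <expr> is nullable.
No other nonterminal has a production whose RHS symbols are all nullable.

{ <elsepart>, <expr>, <factor>, <program> }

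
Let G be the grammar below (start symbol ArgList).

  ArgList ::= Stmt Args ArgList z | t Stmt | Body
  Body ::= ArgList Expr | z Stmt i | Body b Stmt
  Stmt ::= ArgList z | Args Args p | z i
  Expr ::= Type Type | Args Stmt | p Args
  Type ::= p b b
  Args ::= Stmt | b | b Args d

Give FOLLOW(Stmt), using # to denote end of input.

In ArgList ::= Stmt Args ArgList z: add FIRST(Args ArgList z) = { b, t, z }.
In ArgList ::= t Stmt: Stmt is at the end, add FOLLOW(ArgList) = { #, b, p, t, z }.
In Body ::= z Stmt i: add FIRST(i) = { i }.
In Body ::= Body b Stmt: Stmt is at the end, add FOLLOW(Body) = { #, b, p, t, z }.
In Expr ::= Args Stmt: Stmt is at the end, add FOLLOW(Expr) = { #, b, p, t, z }.
In Args ::= Stmt: Stmt is at the end, add FOLLOW(Args) = { #, b, d, p, t, z }.
Union: FOLLOW(Stmt) = { #, b, d, i, p, t, z }.

{ #, b, d, i, p, t, z }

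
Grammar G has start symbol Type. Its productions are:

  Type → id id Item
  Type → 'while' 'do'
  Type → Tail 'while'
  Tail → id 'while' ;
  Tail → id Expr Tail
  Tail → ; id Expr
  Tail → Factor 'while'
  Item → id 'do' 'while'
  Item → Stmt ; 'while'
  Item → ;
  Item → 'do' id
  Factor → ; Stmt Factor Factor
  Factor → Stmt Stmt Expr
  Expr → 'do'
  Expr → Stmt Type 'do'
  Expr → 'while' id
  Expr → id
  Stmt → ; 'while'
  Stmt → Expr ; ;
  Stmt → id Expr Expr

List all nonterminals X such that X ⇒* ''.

No nonterminal has an empty production or an RHS whose symbols are all nullable.

{ } (none)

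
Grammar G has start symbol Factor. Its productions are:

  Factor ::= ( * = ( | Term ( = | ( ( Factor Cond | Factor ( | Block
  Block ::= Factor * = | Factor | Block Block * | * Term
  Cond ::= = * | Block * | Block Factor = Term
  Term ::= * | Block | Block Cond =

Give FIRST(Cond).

{ (, *, = }

Cond ::= = * contributes {=}.
From Cond ::= Block *: add FIRST(Block) = { (, * }.
From Cond ::= Block Factor = Term: add FIRST(Block) = { (, * }.
Union: FIRST(Cond) = { (, *, = }.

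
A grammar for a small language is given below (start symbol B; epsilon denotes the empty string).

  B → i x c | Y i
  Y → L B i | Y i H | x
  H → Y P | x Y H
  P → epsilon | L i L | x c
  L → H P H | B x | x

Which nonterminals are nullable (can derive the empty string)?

Directly nullable (have an epsilon-production): P.
No other nonterminal has a production whose RHS symbols are all nullable.

{ P }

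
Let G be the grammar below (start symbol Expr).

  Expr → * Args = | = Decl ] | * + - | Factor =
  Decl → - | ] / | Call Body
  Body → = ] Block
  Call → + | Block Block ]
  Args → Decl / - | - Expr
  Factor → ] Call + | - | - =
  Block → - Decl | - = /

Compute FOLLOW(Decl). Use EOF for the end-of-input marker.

In Expr → = Decl ]: add FIRST(]) = { ] }.
In Args → Decl / -: add FIRST(/ -) = { / }.
In Block → - Decl: Decl is at the end, add FOLLOW(Block) = { -, /, ] }.
Union: FOLLOW(Decl) = { -, /, ] }.

{ -, /, ] }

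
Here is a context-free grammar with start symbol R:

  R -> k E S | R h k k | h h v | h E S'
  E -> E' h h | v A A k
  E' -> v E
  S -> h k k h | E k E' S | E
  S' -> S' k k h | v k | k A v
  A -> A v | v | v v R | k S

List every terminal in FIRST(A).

From A -> A v: add FIRST(A) = { k, v }.
A -> v contributes {v}.
A -> v v R contributes {v}.
A -> k S contributes {k}.
Union: FIRST(A) = { k, v }.

{ k, v }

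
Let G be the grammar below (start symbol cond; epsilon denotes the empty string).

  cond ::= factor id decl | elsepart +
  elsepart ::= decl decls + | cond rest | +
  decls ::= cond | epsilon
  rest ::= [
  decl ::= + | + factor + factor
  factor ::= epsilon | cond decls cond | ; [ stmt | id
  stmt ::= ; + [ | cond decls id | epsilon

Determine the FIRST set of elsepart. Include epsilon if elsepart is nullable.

From elsepart ::= decl decls +: add FIRST(decl) = { + }.
From elsepart ::= cond rest: add FIRST(cond) = { +, ;, id }.
elsepart ::= + contributes {+}.
Union: FIRST(elsepart) = { +, ;, id }.

{ +, ;, id }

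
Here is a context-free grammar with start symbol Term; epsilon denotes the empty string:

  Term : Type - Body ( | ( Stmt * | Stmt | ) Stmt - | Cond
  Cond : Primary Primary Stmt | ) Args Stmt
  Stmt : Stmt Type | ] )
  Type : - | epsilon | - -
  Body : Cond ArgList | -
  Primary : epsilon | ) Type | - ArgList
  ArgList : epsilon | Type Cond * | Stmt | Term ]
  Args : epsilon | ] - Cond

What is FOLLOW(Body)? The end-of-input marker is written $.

{ ( }

In Term : Type - Body (: add FIRST(() = { ( }.
Union: FOLLOW(Body) = { ( }.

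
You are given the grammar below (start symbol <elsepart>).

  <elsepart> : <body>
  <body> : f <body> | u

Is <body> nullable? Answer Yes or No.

No nonterminal in this grammar is nullable.
No production of <body> has an RHS whose symbols are all nullable, so <body> is not nullable.

No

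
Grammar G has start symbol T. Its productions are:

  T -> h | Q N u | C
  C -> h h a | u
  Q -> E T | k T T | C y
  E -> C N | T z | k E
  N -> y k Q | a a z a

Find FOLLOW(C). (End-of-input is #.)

{ #, a, h, k, u, y, z }

In T -> C: C is at the end, add FOLLOW(T) = { #, a, h, k, u, y, z }.
In Q -> C y: add FIRST(y) = { y }.
In E -> C N: add FIRST(N) = { a, y }.
Union: FOLLOW(C) = { #, a, h, k, u, y, z }.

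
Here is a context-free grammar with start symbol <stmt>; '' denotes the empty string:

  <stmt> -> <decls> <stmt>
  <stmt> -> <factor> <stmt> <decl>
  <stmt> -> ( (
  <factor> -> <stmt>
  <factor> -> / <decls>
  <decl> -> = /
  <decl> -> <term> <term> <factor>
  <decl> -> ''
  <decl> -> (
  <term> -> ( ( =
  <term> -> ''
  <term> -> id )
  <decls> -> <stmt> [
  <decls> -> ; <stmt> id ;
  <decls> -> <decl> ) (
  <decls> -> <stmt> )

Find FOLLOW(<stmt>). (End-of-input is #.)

{ #, (, ), /, ;, =, [, id }

<stmt> is the start symbol, so # ∈ FOLLOW(<stmt>).
In <stmt> -> <decls> <stmt>: <stmt> is at the end, add FOLLOW(<stmt>) = { #, (, ), /, ;, =, [, id }.
In <stmt> -> <factor> <stmt> <decl>: add FIRST(<decl>)\{''} = { (, ), /, ;, =, id }.
  Since <decl> is nullable, also add FOLLOW(<stmt>) = { #, (, ), /, ;, =, [, id }.
In <factor> -> <stmt>: <stmt> is at the end, add FOLLOW(<factor>) = { #, (, ), /, ;, =, [, id }.
In <decls> -> <stmt> [: add FIRST([) = { [ }.
In <decls> -> ; <stmt> id ;: add FIRST(id ;) = { id }.
In <decls> -> <stmt> ): add FIRST()) = { ) }.
Union: FOLLOW(<stmt>) = { #, (, ), /, ;, =, [, id }.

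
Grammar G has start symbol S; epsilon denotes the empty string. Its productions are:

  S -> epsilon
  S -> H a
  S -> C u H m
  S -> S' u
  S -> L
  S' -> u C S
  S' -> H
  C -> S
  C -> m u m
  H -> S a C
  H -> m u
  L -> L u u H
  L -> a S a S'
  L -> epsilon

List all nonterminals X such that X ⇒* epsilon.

Directly nullable (have an epsilon-production): S, L.
C -> S with every symbol nullable, so C is nullable.
No other nonterminal has a production whose RHS symbols are all nullable.

{ C, L, S }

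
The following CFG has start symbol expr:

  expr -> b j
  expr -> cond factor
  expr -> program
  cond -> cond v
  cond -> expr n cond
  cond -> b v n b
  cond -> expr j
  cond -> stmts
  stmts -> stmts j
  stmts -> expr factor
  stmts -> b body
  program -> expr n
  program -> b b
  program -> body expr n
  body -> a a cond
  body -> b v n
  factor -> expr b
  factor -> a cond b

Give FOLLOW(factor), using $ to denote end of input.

{ $, a, b, j, n, v }

In expr -> cond factor: factor is at the end, add FOLLOW(expr) = { $, a, b, j, n }.
In stmts -> expr factor: factor is at the end, add FOLLOW(stmts) = { a, b, j, v }.
Union: FOLLOW(factor) = { $, a, b, j, n, v }.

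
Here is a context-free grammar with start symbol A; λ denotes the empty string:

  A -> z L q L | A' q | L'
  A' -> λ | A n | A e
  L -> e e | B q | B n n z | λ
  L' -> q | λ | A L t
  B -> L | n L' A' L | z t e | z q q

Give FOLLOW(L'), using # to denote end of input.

{ #, e, n, q, t, z }

In A -> L': L' is at the end, add FOLLOW(A) = { #, e, n, q, t, z }.
In B -> n L' A' L: add FIRST(A' L)\{λ} = { e, n, q, t, z }.
  Since A' L is nullable, also add FOLLOW(B) = { n, q }.
Union: FOLLOW(L') = { #, e, n, q, t, z }.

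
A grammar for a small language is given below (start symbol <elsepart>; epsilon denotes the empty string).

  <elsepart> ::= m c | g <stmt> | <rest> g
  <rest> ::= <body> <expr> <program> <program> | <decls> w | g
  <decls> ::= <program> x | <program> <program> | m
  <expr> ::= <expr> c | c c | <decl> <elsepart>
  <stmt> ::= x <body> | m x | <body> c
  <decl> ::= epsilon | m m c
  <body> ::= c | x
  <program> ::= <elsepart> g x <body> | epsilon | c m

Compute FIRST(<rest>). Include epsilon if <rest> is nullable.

From <rest> ::= <body> <expr> <program> <program>: add FIRST(<body>) = { c, x }.
From <rest> ::= <decls> w: <decls> nullable, take FIRST(<decls>) ∪ {w} = { c, g, m, w, x }.
<rest> ::= g contributes {g}.
Union: FIRST(<rest>) = { c, g, m, w, x }.

{ c, g, m, w, x }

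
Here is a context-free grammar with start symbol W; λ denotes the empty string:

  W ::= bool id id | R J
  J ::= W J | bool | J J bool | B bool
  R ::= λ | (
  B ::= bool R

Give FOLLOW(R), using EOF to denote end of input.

{ (, bool }

In W ::= R J: add FIRST(J) = { (, bool }.
In B ::= bool R: R is at the end, add FOLLOW(B) = { bool }.
Union: FOLLOW(R) = { (, bool }.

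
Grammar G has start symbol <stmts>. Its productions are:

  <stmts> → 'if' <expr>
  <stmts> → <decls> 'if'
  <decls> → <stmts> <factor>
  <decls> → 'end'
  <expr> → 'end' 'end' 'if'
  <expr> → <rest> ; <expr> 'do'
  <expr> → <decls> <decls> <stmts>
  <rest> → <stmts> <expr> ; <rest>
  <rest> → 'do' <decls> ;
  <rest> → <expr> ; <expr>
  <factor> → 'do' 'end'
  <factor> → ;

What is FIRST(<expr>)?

<expr> → 'end' 'end' 'if' contributes {'end'}.
From <expr> → <rest> ; <expr> 'do': add FIRST(<rest>) = { 'do', 'end', 'if' }.
From <expr> → <decls> <decls> <stmts>: add FIRST(<decls>) = { 'end', 'if' }.
Union: FIRST(<expr>) = { 'do', 'end', 'if' }.

{ 'do', 'end', 'if' }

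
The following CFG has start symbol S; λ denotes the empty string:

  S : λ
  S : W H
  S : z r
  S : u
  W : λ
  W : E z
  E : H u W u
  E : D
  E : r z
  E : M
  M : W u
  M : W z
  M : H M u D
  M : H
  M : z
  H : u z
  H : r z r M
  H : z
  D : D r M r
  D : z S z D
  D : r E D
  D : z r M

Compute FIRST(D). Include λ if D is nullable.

{ r, z }

From D : D r M r: add FIRST(D) = { r, z }.
D : z S z D contributes {z}.
D : r E D contributes {r}.
D : z r M contributes {z}.
Union: FIRST(D) = { r, z }.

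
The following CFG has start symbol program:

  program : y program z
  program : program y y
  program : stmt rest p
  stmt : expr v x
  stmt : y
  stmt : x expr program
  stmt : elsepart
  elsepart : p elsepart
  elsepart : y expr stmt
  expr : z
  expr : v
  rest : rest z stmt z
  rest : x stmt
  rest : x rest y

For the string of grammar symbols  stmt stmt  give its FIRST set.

Add FIRST(stmt) = { p, v, x, y, z }; stmt is not nullable, stop.

{ p, v, x, y, z }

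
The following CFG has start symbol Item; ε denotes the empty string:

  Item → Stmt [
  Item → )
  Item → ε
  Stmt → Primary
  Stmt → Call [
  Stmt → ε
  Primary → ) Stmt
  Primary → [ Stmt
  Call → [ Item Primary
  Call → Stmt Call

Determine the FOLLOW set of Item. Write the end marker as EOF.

Item is the start symbol, so EOF ∈ FOLLOW(Item).
In Call → [ Item Primary: add FIRST(Primary) = { ), [ }.
Union: FOLLOW(Item) = { EOF, ), [ }.

{ EOF, ), [ }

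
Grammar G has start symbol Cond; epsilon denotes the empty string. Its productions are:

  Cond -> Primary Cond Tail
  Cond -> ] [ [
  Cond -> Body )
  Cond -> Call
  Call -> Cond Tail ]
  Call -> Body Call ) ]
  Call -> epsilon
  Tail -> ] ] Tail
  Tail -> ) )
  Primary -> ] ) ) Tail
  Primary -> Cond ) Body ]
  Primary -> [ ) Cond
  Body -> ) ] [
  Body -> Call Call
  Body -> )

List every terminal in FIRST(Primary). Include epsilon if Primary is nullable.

Primary -> ] ) ) Tail contributes {]}.
From Primary -> Cond ) Body ]: Cond nullable, take FIRST(Cond) ∪ {)} = { ), [, ] }.
Primary -> [ ) Cond contributes {[}.
Union: FIRST(Primary) = { ), [, ] }.

{ ), [, ] }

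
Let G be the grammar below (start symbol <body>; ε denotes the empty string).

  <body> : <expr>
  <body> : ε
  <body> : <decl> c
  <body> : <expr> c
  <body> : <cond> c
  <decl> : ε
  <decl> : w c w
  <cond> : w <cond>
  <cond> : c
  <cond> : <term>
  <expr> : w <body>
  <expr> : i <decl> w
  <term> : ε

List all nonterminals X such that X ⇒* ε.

{ <body>, <cond>, <decl>, <term> }

Directly nullable (have an ε-production): <body>, <decl>, <term>.
<cond> : <term> with every symbol nullable, so <cond> is nullable.
No other nonterminal has a production whose RHS symbols are all nullable.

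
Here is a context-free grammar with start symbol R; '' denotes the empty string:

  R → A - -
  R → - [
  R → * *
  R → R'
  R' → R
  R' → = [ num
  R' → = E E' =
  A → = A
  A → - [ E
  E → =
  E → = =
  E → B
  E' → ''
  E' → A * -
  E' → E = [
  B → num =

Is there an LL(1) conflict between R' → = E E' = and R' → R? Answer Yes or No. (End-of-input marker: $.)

Yes

FIRST(= E E' =) = { = } and FIRST(R) = { *, -, = }.
Both contain =, so the two alternatives are not disjoint — LL(1) conflict.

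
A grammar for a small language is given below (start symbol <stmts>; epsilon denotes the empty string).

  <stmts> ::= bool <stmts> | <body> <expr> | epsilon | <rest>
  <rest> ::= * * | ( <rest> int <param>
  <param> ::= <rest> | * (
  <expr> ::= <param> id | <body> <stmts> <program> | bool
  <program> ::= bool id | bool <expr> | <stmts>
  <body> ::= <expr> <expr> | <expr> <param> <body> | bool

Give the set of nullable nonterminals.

{ <program>, <stmts> }

Directly nullable (have an epsilon-production): <stmts>.
<program> ::= <stmts> with every symbol nullable, so <program> is nullable.
No other nonterminal has a production whose RHS symbols are all nullable.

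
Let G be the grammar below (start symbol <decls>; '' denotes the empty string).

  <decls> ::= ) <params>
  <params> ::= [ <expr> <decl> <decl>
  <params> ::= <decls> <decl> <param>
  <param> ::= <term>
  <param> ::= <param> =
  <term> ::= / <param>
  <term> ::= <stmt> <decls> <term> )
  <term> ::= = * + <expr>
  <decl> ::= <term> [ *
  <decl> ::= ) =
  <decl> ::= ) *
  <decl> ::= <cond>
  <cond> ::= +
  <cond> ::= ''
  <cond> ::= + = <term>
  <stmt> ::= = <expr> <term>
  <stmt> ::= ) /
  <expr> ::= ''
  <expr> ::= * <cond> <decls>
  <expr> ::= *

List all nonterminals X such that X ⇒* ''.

{ <cond>, <decl>, <expr> }

Directly nullable (have an ''-production): <cond>, <expr>.
<decl> ::= <cond> with every symbol nullable, so <decl> is nullable.
No other nonterminal has a production whose RHS symbols are all nullable.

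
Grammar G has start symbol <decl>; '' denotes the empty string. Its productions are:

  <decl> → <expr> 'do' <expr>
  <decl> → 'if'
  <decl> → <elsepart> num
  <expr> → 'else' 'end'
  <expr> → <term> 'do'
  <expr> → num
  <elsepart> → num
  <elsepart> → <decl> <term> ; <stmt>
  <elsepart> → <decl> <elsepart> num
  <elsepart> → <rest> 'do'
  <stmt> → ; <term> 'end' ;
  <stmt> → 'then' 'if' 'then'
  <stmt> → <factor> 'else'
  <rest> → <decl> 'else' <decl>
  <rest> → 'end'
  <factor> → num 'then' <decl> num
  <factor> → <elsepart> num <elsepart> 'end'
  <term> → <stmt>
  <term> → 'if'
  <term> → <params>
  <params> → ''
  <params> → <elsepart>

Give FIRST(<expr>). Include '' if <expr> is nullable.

{ 'do', 'else', 'end', 'if', 'then', ;, num }

<expr> → 'else' 'end' contributes {'else'}.
From <expr> → <term> 'do': <term> nullable, take FIRST(<term>) ∪ {'do'} = { 'do', 'else', 'end', 'if', 'then', ;, num }.
<expr> → num contributes {num}.
Union: FIRST(<expr>) = { 'do', 'else', 'end', 'if', 'then', ;, num }.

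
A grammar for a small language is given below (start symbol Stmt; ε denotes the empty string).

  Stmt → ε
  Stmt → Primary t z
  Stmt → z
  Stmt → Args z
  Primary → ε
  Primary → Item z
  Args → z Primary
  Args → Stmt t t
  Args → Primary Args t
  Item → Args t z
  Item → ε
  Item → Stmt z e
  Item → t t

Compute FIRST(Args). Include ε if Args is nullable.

Args → z Primary contributes {z}.
From Args → Stmt t t: Stmt nullable, take FIRST(Stmt) ∪ {t} = { t, z }.
From Args → Primary Args t: Primary nullable, take FIRST(Primary) ∪ FIRST(Args) = { t, z }.
Union: FIRST(Args) = { t, z }.

{ t, z }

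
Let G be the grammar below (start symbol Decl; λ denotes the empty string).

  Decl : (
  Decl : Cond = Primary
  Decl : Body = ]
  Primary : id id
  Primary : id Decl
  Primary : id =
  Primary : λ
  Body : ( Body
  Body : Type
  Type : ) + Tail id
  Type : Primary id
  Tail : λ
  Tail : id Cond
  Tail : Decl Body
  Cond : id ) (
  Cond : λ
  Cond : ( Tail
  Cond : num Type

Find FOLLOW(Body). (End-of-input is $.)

In Decl : Body = ]: add FIRST(= ]) = { = }.
In Body : ( Body: Body is at the end, add FOLLOW(Body) = { =, id }.
In Tail : Decl Body: Body is at the end, add FOLLOW(Tail) = { =, id }.
Union: FOLLOW(Body) = { =, id }.

{ =, id }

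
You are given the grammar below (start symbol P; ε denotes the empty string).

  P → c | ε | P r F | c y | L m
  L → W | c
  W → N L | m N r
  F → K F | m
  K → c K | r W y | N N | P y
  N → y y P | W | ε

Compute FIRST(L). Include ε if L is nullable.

From L → W: add FIRST(W) = { c, m, y }.
L → c contributes {c}.
Union: FIRST(L) = { c, m, y }.

{ c, m, y }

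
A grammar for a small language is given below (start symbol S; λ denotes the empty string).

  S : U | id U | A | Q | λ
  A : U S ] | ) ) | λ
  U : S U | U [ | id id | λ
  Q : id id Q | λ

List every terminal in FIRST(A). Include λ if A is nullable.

From A : U S ]: U, S nullable, take FIRST(U) ∪ FIRST(S) ∪ {]} = { ), [, ], id }.
A : ) ) contributes {)}.
A : λ contributes λ.
Union: FIRST(A) = { ), [, ], id, λ }.

{ ), [, ], id, λ }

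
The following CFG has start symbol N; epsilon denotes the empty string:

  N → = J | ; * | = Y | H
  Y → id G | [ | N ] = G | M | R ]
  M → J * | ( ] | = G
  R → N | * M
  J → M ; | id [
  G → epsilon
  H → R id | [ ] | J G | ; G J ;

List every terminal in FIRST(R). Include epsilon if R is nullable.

{ (, *, ;, =, [, id }

From R → N: add FIRST(N) = { (, *, ;, =, [, id }.
R → * M contributes {*}.
Union: FIRST(R) = { (, *, ;, =, [, id }.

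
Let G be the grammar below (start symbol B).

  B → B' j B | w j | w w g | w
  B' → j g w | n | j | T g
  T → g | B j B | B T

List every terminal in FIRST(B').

{ g, j, n, w }

B' → j g w contributes {j}.
B' → n contributes {n}.
B' → j contributes {j}.
From B' → T g: add FIRST(T) = { g, j, n, w }.
Union: FIRST(B') = { g, j, n, w }.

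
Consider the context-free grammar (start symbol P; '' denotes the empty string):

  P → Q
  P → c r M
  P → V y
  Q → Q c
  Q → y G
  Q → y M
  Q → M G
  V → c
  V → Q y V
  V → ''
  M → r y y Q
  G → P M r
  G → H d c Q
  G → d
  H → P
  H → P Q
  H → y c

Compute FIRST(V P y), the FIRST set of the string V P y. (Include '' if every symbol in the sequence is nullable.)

{ c, r, y }

Add FIRST(V)\{''} = { c, r, y }; V is nullable, continue.
Add FIRST(P) = { c, r, y }; P is not nullable, stop.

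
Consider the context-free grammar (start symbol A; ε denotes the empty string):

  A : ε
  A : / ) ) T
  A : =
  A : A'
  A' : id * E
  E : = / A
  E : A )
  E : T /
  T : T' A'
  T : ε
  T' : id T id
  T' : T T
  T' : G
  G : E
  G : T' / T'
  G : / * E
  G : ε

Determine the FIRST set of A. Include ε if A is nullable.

A : ε contributes ε.
A : / ) ) T contributes {/}.
A : = contributes {=}.
From A : A': add FIRST(A') = { id }.
Union: FIRST(A) = { /, =, id, ε }.

{ /, =, id, ε }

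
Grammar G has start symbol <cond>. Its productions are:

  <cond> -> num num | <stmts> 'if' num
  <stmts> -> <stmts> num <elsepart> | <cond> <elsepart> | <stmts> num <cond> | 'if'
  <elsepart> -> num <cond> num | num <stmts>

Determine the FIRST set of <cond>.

{ 'if', num }

<cond> -> num num contributes {num}.
From <cond> -> <stmts> 'if' num: add FIRST(<stmts>) = { 'if', num }.
Union: FIRST(<cond>) = { 'if', num }.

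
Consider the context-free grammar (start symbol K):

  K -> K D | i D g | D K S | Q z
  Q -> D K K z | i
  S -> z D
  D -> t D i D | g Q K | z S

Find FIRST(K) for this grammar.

From K -> K D: add FIRST(K) = { g, i, t, z }.
K -> i D g contributes {i}.
From K -> D K S: add FIRST(D) = { g, t, z }.
From K -> Q z: add FIRST(Q) = { g, i, t, z }.
Union: FIRST(K) = { g, i, t, z }.

{ g, i, t, z }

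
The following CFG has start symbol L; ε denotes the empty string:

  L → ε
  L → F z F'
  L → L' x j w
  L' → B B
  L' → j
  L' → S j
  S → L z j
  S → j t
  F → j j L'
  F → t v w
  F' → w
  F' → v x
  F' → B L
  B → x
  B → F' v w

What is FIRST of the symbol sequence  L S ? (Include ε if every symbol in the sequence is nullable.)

{ j, t, v, w, x, z }

Add FIRST(L)\{ε} = { j, t, v, w, x, z }; L is nullable, continue.
Add FIRST(S) = { j, t, v, w, x, z }; S is not nullable, stop.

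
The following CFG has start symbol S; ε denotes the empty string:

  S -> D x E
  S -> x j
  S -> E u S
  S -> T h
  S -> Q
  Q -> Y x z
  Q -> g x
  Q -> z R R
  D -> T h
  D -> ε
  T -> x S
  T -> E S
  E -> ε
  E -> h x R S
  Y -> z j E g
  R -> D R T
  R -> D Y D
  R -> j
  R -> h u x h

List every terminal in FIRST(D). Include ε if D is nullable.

{ g, h, u, x, z, ε }

From D -> T h: add FIRST(T) = { g, h, u, x, z }.
D -> ε contributes ε.
Union: FIRST(D) = { g, h, u, x, z, ε }.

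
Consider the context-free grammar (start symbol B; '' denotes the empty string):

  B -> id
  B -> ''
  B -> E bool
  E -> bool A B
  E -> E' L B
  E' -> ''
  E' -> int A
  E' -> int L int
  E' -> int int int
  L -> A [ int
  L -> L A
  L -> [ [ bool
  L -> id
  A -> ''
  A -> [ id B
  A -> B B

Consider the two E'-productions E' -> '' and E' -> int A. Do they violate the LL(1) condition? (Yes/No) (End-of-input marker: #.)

Yes

FIRST('') = { '' } and FIRST(int A) = { int }.
The first alternative is nullable and FOLLOW(E') = { [, bool, id, int } shares int with FIRST of the second — conflict.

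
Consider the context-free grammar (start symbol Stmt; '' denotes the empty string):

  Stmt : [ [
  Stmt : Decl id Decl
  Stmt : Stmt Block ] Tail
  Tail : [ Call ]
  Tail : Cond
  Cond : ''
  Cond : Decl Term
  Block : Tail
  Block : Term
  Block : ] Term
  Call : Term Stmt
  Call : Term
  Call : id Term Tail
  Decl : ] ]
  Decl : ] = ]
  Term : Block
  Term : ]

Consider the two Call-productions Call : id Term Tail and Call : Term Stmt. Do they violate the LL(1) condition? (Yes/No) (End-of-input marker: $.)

FIRST(id Term Tail) = { id } and FIRST(Term Stmt) = { [, ] }.
The FIRST sets are disjoint and neither alternative is nullable — no conflict.

No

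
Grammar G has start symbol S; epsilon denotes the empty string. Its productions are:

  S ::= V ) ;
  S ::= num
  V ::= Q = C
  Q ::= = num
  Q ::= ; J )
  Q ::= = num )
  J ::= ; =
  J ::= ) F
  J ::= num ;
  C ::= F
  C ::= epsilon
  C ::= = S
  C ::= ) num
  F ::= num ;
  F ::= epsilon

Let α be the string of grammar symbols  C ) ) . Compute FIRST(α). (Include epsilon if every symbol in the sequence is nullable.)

Add FIRST(C)\{epsilon} = { ), =, num }; C is nullable, continue.
) is a terminal; add {)} and stop.

{ ), =, num }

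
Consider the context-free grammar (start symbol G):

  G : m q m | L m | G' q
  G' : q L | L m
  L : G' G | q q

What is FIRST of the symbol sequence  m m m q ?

m is a terminal; add {m} and stop.

{ m }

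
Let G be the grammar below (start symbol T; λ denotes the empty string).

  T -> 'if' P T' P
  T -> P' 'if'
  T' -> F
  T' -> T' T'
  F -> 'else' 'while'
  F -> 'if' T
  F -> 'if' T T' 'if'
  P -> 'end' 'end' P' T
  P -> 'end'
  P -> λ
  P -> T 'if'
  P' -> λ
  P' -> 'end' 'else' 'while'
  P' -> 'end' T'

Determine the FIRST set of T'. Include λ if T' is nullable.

{ 'else', 'if' }

From T' -> F: add FIRST(F) = { 'else', 'if' }.
From T' -> T' T': add FIRST(T') = { 'else', 'if' }.
Union: FIRST(T') = { 'else', 'if' }.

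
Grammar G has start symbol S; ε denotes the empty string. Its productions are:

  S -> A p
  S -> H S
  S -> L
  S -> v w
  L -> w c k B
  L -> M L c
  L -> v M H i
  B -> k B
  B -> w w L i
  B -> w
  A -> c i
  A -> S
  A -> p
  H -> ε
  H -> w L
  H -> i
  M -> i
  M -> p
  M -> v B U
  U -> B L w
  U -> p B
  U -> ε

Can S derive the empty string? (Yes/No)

No

Nullable nonterminals: H, U.
No production of S has an RHS whose symbols are all nullable, so S is not nullable.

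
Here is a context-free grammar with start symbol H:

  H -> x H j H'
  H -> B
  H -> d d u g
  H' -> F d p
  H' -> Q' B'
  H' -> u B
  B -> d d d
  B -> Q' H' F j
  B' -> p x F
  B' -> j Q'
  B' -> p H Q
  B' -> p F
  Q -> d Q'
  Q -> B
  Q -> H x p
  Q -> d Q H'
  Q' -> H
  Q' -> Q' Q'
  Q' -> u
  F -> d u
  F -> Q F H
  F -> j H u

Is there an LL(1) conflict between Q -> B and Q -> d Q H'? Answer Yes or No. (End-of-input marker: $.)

Yes

FIRST(B) = { d, u, x } and FIRST(d Q H') = { d }.
Both contain d, so the two alternatives are not disjoint — LL(1) conflict.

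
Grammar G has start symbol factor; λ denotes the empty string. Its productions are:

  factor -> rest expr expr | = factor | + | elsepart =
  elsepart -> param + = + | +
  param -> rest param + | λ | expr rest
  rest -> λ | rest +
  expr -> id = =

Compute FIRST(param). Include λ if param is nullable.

{ +, id, λ }

From param -> rest param +: rest, param nullable, take FIRST(rest) ∪ FIRST(param) ∪ {+} = { +, id }.
param -> λ contributes λ.
From param -> expr rest: add FIRST(expr) = { id }.
Union: FIRST(param) = { +, id, λ }.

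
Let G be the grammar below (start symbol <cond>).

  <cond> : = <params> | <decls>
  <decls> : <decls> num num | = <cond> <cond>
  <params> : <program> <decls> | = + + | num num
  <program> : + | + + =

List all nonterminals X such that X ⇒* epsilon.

No nonterminal has an empty production or an RHS whose symbols are all nullable.

{ } (none)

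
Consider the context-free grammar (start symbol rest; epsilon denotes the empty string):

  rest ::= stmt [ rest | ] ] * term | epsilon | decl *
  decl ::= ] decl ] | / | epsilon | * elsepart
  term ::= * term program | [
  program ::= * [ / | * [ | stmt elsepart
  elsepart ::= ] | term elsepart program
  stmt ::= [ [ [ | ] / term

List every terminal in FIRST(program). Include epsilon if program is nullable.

program ::= * [ / contributes {*}.
program ::= * [ contributes {*}.
From program ::= stmt elsepart: add FIRST(stmt) = { [, ] }.
Union: FIRST(program) = { *, [, ] }.

{ *, [, ] }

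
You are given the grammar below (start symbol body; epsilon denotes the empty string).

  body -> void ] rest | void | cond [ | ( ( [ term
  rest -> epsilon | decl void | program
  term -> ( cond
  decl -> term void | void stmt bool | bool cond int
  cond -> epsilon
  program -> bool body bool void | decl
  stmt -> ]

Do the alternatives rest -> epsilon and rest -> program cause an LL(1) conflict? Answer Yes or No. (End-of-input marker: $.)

FIRST(epsilon) = { epsilon } and FIRST(program) = { (, bool, void }.
The first alternative is nullable and FOLLOW(rest) = { $, bool } shares bool with FIRST of the second — conflict.

Yes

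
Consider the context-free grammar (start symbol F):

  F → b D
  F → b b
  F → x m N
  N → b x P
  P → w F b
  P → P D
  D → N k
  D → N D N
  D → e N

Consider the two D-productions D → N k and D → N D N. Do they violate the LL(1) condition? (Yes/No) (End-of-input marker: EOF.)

Yes

FIRST(N k) = { b } and FIRST(N D N) = { b }.
Both contain b, so the two alternatives are not disjoint — LL(1) conflict.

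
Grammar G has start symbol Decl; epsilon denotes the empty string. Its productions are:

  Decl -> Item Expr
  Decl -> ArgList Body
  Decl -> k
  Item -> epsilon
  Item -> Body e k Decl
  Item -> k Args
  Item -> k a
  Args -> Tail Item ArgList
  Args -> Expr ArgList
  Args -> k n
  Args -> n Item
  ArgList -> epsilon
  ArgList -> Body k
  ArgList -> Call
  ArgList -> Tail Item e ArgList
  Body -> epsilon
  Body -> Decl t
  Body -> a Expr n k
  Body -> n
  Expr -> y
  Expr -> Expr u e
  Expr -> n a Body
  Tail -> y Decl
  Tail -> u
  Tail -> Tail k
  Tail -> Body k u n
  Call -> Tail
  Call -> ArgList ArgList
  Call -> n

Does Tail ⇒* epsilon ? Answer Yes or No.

Nullable nonterminals: ArgList, Body, Call, Decl, Item.
No production of Tail has an RHS whose symbols are all nullable, so Tail is not nullable.

No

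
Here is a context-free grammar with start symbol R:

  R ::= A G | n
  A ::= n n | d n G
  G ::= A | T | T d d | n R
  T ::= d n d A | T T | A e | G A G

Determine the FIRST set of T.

{ d, n }

T ::= d n d A contributes {d}.
From T ::= T T: add FIRST(T) = { d, n }.
From T ::= A e: add FIRST(A) = { d, n }.
From T ::= G A G: add FIRST(G) = { d, n }.
Union: FIRST(T) = { d, n }.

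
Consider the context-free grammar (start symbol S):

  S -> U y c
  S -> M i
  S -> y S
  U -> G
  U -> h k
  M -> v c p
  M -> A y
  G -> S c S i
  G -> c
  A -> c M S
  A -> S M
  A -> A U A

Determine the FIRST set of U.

From U -> G: add FIRST(G) = { c, h, v, y }.
U -> h k contributes {h}.
Union: FIRST(U) = { c, h, v, y }.

{ c, h, v, y }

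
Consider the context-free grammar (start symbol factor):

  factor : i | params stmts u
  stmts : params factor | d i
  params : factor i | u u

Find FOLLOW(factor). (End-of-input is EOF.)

{ EOF, i, u }

factor is the start symbol, so EOF ∈ FOLLOW(factor).
In stmts : params factor: factor is at the end, add FOLLOW(stmts) = { u }.
In params : factor i: add FIRST(i) = { i }.
Union: FOLLOW(factor) = { EOF, i, u }.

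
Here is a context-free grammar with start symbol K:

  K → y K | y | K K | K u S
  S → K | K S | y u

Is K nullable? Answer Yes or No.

No nonterminal in this grammar is nullable.
No production of K has an RHS whose symbols are all nullable, so K is not nullable.

No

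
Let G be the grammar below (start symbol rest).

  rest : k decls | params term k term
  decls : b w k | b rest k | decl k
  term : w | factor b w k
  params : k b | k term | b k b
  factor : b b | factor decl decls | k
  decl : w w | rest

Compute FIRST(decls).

{ b, k, w }

decls : b w k contributes {b}.
decls : b rest k contributes {b}.
From decls : decl k: add FIRST(decl) = { b, k, w }.
Union: FIRST(decls) = { b, k, w }.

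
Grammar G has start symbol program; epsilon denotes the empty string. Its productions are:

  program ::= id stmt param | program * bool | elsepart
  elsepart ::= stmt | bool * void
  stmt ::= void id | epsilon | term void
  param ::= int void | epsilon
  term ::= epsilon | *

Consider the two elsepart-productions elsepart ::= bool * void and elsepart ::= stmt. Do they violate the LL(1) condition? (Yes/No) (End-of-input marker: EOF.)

No

FIRST(bool * void) = { bool } and FIRST(stmt) = { *, void, epsilon }.
The second is nullable but FOLLOW(elsepart) = { EOF, * } is disjoint from FIRST of the first.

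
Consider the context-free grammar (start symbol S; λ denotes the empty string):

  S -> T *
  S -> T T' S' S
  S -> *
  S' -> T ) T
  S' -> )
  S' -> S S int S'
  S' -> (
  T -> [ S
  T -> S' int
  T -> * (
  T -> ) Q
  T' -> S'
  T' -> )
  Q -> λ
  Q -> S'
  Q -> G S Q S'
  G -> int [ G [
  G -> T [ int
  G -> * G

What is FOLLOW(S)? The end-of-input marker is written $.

{ $, (, ), *, [, int }

S is the start symbol, so $ ∈ FOLLOW(S).
In S -> T T' S' S: S is at the end, add FOLLOW(S) = { $, (, ), *, [, int }.
In S' -> S S int S': add FIRST(S int S') = { (, ), *, [ }.
In S' -> S S int S': add FIRST(int S') = { int }.
In T -> [ S: S is at the end, add FOLLOW(T) = { (, ), *, [, int }.
In Q -> G S Q S': add FIRST(Q S') = { (, ), *, [, int }.
Union: FOLLOW(S) = { $, (, ), *, [, int }.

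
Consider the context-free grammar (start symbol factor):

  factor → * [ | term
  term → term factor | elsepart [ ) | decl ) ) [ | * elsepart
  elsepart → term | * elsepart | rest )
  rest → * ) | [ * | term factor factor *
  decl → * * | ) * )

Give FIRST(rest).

{ ), *, [ }

rest → * ) contributes {*}.
rest → [ * contributes {[}.
From rest → term factor factor *: add FIRST(term) = { ), *, [ }.
Union: FIRST(rest) = { ), *, [ }.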